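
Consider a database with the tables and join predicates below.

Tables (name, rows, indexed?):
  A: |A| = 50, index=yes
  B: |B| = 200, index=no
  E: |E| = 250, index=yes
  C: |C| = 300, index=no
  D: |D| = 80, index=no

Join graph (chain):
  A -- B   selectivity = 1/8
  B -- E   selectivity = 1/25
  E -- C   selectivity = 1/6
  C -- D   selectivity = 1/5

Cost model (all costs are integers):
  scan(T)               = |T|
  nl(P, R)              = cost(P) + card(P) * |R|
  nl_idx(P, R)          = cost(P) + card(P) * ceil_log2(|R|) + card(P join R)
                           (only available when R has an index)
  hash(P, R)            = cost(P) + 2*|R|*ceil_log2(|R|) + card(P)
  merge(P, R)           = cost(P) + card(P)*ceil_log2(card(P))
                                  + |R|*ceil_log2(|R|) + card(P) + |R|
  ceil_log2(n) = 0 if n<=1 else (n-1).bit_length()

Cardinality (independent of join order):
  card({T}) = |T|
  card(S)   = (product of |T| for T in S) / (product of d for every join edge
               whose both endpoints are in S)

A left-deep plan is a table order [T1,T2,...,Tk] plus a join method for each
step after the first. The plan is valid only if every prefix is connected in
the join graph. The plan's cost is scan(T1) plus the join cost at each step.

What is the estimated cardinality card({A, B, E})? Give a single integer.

12500

Tables in S: A(50), B(200), E(250)
Edges inside S: A-B(d=8), B-E(d=25)
numerator = 50 * 200 * 250 = 2500000
denominator = 8 * 25 = 200
card(S) = 2500000 / 200 = 12500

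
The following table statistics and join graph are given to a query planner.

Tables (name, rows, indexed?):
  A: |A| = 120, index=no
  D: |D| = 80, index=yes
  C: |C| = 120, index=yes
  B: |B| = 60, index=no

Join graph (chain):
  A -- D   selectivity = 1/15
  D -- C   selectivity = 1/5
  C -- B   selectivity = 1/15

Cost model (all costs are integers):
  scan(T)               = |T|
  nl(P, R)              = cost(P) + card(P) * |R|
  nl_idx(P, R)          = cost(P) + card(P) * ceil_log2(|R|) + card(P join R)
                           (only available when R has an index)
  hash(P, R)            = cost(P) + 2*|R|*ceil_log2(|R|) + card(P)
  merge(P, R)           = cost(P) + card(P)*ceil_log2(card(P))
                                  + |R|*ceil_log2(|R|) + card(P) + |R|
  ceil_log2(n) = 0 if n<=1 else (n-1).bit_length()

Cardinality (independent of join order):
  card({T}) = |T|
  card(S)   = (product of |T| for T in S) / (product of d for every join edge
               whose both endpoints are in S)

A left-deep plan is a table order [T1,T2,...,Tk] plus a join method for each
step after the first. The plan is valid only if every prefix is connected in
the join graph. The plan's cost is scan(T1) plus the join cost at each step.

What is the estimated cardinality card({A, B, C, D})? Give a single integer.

61440

Tables in S: A(120), B(60), C(120), D(80)
Edges inside S: A-D(d=15), D-C(d=5), C-B(d=15)
numerator = 120 * 60 * 120 * 80 = 69120000
denominator = 15 * 5 * 15 = 1125
card(S) = 69120000 / 1125 = 61440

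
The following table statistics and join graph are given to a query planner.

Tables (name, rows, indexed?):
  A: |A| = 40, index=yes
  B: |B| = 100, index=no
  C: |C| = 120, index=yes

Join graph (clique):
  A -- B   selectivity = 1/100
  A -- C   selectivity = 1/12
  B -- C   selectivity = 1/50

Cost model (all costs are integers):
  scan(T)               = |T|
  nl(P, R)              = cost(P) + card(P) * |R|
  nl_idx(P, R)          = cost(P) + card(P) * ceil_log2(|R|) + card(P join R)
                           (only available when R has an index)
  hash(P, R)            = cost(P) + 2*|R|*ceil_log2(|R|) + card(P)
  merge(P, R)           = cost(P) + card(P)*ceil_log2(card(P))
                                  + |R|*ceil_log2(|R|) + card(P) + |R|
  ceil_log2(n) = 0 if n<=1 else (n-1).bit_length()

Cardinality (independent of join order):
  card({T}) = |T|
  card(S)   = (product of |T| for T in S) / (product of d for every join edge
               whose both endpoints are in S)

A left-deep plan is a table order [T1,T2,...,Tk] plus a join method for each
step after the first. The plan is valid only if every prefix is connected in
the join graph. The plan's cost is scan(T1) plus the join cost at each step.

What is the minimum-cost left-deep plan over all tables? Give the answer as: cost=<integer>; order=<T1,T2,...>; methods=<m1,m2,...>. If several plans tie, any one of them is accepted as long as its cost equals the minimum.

Selinger DP (subsets sized 1..n):
  {A}: scan cost=40, card=40
  {B}: scan cost=100, card=100
  {C}: scan cost=120, card=120
  {AB}: card=40; try (A,hash)→680, (A,nl_idx)→740, (B,merge)→1120, (A,merge)→1180, (B,hash)→1480, (B,nl)→4040 …(+1); best=680 via (A,hash)
  {AC}: card=400; try (C,nl_idx)→720, (A,hash)→720, (A,nl_idx)→1240, (C,merge)→1280, (A,merge)→1360, (C,hash)→1760 …(+2); best=720 via (C,nl_idx)
  {BC}: card=240; try (C,nl_idx)→1040, (B,hash)→1640, (C,merge)→1860, (C,hash)→1880, (B,merge)→1880, (C,nl)→12100 …(+1); best=1040 via (C,nl_idx)
  {ABC}: card=8; try (C,nl_idx)→968, (A,hash)→1760, (C,merge)→1920, (C,hash)→2400, (A,nl_idx)→2488, (B,hash)→2520 …(+5); best=968 via (C,nl_idx)

cost=968; order=B,A,C; methods=hash,nl_idx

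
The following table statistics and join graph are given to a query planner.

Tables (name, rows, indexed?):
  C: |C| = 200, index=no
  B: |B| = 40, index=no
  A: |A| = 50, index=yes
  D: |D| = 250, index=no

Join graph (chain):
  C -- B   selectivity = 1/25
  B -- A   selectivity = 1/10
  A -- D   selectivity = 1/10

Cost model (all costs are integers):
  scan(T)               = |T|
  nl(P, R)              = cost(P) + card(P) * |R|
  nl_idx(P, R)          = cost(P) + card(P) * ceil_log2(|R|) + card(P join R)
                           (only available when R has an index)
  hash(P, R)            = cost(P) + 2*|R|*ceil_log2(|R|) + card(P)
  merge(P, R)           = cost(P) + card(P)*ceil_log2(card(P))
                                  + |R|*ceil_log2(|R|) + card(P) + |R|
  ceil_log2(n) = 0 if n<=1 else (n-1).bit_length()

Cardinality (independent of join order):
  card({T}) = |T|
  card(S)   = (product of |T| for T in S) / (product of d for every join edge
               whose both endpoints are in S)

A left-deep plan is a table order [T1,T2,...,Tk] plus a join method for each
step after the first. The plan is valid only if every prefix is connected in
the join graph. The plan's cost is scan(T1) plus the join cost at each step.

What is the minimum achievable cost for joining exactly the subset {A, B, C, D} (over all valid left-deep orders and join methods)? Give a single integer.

7400

Selinger DP over subsets of {A,B,C,D}:
  {C}: scan cost=200, card=200
  {B}: scan cost=40, card=40
  {A}: scan cost=50, card=50
  {D}: scan cost=250, card=250
  {BC}: card=320; try (B,hash)→880, (C,merge)→2120, (B,merge)→2280, (C,hash)→3280, (C,nl)→8040, (B,nl)→8200; best=880 via (B,hash)
  {AB}: card=200; try (A,nl_idx)→480, (B,hash)→580, (A,merge)→670, (B,merge)→680, (A,hash)→680, (A,nl)→2040 …(+1); best=480 via (A,nl_idx)
  {AD}: card=1250; try (A,hash)→1100, (D,merge)→2650, (A,merge)→2850, (A,nl_idx)→3000, (D,hash)→4100, (D,nl)→12550 …(+1); best=1100 via (A,hash)
  {ABC}: card=1600; try (A,hash)→1800, (C,hash)→3880, (C,merge)→4080, (A,nl_idx)→4400, (A,merge)→4430, (A,nl)→16880 …(+1); best=1800 via (A,hash)
  {ABD}: card=5000; try (B,hash)→2830, (D,merge)→4530, (D,hash)→4680, (B,merge)→16380, (D,nl)→50480, (B,nl)→51100; best=2830 via (B,hash)
  {ABCD}: card=40000; try (D,hash)→7400, (C,hash)→11030, (D,merge)→23250, (C,merge)→74630, (D,nl)→401800, (C,nl)→1002830; best=7400 via (D,hash)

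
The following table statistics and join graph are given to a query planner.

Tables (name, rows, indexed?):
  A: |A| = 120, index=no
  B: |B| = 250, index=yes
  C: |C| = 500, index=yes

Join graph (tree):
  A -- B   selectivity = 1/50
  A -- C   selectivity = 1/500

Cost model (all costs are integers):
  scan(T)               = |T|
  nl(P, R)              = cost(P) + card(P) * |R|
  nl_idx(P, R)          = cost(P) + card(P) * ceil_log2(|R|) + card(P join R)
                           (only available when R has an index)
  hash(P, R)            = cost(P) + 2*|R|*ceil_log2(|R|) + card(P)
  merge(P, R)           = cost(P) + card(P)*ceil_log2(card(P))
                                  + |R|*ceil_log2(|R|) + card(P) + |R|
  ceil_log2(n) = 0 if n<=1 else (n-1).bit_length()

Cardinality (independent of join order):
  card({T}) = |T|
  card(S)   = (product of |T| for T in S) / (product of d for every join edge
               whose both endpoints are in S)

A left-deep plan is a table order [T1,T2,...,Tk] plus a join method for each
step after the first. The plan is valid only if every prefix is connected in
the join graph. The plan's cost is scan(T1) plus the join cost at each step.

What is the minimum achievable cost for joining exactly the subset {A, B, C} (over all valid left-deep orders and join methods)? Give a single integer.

Selinger DP over subsets of {A,B,C}:
  {A}: scan cost=120, card=120
  {B}: scan cost=250, card=250
  {C}: scan cost=500, card=500
  {AB}: card=600; try (B,nl_idx)→1680, (A,hash)→2180, (B,merge)→3330, (A,merge)→3460, (B,hash)→4240, (B,nl)→30120 …(+1); best=1680 via (B,nl_idx)
  {AC}: card=120; try (C,nl_idx)→1320, (A,hash)→2680, (C,merge)→6080, (A,merge)→6460, (C,hash)→9240, (C,nl)→60120 …(+1); best=1320 via (C,nl_idx)
  {ABC}: card=600; try (B,nl_idx)→2880, (B,merge)→4530, (B,hash)→5440, (C,nl_idx)→7680, (C,hash)→11280, (C,merge)→13280 …(+2); best=2880 via (B,nl_idx)

2880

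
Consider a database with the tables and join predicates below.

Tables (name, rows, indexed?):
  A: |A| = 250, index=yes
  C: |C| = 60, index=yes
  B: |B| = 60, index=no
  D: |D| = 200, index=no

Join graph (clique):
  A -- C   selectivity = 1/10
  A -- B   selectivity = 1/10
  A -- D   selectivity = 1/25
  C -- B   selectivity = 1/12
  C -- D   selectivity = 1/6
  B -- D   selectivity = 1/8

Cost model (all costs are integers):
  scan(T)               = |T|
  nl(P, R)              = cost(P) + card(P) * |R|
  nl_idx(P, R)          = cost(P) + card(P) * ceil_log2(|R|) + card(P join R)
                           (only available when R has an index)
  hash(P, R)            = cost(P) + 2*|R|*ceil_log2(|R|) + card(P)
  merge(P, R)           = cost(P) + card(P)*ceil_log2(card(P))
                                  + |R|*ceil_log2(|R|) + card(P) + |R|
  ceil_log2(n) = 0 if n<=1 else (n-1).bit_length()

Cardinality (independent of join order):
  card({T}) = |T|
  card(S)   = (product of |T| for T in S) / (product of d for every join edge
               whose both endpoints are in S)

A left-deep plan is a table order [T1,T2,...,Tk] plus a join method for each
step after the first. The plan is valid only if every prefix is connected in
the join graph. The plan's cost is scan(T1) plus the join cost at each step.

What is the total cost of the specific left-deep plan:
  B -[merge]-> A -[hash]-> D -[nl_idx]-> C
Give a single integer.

step 1: scan B: cost=60, card=60
step 2: join A via merge
    card(P join A) = 60*250/(10) = 1500
    cost = 60 + 60*6 + 250*8 + 60 + 250 = 2730
step 3: join D via hash
    card(P join D) = 1500*200/(25*8) = 1500
    cost = 2730 + 2*200*8 + 1500 = 7430
step 4: join C via nl_idx
    card(P join C) = 1500*60/(10*12*6) = 125
    cost = 7430 + 1500*6 + 125 = 16555

16555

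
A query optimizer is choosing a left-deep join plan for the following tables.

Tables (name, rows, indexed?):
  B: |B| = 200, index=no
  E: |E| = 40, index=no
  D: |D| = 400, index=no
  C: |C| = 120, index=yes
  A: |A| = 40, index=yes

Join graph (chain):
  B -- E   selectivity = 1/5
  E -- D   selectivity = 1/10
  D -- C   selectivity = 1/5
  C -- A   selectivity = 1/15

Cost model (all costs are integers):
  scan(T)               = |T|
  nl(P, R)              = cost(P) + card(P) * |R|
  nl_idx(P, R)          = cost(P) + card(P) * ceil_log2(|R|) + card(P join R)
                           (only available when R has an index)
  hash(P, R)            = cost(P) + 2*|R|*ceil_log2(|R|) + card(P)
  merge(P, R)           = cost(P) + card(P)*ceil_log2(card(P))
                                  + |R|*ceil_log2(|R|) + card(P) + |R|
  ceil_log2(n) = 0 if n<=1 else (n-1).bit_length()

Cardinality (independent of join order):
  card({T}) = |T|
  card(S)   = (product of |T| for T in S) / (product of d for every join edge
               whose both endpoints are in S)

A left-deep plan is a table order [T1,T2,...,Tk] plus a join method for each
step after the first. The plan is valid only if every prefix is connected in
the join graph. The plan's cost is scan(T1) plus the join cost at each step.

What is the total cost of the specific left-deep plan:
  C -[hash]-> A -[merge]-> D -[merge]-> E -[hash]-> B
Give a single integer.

523400

step 1: scan C: cost=120, card=120
step 2: join A via hash
    card(P join A) = 120*40/(15) = 320
    cost = 120 + 2*40*6 + 120 = 720
step 3: join D via merge
    card(P join D) = 320*400/(5) = 25600
    cost = 720 + 320*9 + 400*9 + 320 + 400 = 7920
step 4: join E via merge
    card(P join E) = 25600*40/(10) = 102400
    cost = 7920 + 25600*15 + 40*6 + 25600 + 40 = 417800
step 5: join B via hash
    card(P join B) = 102400*200/(5) = 4096000
    cost = 417800 + 2*200*8 + 102400 = 523400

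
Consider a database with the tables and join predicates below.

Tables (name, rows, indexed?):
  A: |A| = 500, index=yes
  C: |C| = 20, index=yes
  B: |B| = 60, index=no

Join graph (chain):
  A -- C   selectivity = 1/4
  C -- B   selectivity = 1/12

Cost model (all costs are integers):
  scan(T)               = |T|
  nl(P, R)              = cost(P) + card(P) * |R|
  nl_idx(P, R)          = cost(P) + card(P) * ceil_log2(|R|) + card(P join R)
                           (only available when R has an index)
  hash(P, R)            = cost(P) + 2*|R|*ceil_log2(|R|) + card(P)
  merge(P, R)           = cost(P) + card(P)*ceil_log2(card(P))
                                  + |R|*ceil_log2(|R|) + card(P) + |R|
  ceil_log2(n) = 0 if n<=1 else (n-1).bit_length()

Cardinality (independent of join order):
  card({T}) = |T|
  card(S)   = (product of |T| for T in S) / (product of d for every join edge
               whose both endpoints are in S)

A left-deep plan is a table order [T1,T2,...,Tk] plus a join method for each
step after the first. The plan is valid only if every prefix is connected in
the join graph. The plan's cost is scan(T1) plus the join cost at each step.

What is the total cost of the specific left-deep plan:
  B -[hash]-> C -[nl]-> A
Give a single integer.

step 1: scan B: cost=60, card=60
step 2: join C via hash
    card(P join C) = 60*20/(12) = 100
    cost = 60 + 2*20*5 + 60 = 320
step 3: join A via nl
    card(P join A) = 100*500/(4) = 12500
    cost = 320 + 100*500 = 50320

50320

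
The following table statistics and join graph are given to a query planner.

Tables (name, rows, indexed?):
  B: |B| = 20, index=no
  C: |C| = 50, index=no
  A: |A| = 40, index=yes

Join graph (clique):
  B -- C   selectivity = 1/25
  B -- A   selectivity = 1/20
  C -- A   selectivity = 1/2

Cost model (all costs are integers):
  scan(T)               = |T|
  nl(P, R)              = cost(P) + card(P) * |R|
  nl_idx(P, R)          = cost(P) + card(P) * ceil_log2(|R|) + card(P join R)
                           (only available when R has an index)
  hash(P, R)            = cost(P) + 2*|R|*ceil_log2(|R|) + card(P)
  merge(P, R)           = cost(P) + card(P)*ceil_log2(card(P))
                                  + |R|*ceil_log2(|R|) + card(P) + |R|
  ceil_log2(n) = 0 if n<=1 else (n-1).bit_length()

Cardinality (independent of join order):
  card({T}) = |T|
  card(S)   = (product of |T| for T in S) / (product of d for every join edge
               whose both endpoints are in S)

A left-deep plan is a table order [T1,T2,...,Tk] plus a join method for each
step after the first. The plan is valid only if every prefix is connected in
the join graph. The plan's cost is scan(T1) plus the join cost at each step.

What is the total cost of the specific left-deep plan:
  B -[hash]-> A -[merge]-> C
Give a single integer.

1150

step 1: scan B: cost=20, card=20
step 2: join A via hash
    card(P join A) = 20*40/(20) = 40
    cost = 20 + 2*40*6 + 20 = 520
step 3: join C via merge
    card(P join C) = 40*50/(25*2) = 40
    cost = 520 + 40*6 + 50*6 + 40 + 50 = 1150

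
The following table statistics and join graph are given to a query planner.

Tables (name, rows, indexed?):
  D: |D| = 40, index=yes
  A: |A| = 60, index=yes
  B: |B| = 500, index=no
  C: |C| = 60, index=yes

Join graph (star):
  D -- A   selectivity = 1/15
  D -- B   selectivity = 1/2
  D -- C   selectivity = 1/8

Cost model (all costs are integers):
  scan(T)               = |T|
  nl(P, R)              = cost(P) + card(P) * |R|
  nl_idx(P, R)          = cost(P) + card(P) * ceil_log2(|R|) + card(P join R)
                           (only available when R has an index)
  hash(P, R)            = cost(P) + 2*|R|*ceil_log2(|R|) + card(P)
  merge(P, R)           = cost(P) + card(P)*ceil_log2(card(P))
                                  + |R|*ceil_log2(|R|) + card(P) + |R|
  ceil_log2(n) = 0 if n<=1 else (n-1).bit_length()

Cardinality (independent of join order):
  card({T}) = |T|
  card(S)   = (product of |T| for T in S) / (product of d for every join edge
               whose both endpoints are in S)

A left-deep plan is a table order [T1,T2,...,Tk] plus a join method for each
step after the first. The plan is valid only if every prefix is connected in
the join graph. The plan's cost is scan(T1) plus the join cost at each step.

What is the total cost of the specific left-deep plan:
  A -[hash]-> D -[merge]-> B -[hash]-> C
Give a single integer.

step 1: scan A: cost=60, card=60
step 2: join D via hash
    card(P join D) = 60*40/(15) = 160
    cost = 60 + 2*40*6 + 60 = 600
step 3: join B via merge
    card(P join B) = 160*500/(2) = 40000
    cost = 600 + 160*8 + 500*9 + 160 + 500 = 7040
step 4: join C via hash
    card(P join C) = 40000*60/(8) = 300000
    cost = 7040 + 2*60*6 + 40000 = 47760

47760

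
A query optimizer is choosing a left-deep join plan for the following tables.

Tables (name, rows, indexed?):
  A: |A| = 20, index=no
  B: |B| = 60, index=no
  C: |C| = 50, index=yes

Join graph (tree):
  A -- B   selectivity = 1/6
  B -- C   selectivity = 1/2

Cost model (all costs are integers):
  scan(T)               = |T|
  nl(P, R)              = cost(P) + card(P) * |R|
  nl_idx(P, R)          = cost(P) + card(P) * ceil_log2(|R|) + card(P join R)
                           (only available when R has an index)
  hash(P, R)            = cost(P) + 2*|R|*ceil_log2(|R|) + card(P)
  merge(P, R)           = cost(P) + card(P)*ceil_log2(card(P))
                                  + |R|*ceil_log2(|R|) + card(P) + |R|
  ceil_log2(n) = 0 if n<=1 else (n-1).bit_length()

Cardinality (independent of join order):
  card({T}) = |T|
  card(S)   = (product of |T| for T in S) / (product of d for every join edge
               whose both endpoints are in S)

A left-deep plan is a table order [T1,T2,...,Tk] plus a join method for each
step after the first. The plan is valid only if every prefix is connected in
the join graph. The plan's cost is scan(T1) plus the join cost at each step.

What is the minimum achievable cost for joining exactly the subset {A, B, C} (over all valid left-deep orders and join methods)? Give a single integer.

Selinger DP over subsets of {A,B,C}:
  {A}: scan cost=20, card=20
  {B}: scan cost=60, card=60
  {C}: scan cost=50, card=50
  {AB}: card=200; try (A,hash)→320, (B,merge)→560, (A,merge)→600, (B,hash)→760, (B,nl)→1220, (A,nl)→1260; best=320 via (A,hash)
  {BC}: card=1500; try (C,hash)→720, (B,hash)→820, (B,merge)→820, (C,merge)→830, (C,nl_idx)→1920, (B,nl)→3050 …(+1); best=720 via (C,hash)
  {ABC}: card=5000; try (C,hash)→1120, (A,hash)→2420, (C,merge)→2470, (C,nl_idx)→6520, (C,nl)→10320, (A,merge)→18840 …(+1); best=1120 via (C,hash)

1120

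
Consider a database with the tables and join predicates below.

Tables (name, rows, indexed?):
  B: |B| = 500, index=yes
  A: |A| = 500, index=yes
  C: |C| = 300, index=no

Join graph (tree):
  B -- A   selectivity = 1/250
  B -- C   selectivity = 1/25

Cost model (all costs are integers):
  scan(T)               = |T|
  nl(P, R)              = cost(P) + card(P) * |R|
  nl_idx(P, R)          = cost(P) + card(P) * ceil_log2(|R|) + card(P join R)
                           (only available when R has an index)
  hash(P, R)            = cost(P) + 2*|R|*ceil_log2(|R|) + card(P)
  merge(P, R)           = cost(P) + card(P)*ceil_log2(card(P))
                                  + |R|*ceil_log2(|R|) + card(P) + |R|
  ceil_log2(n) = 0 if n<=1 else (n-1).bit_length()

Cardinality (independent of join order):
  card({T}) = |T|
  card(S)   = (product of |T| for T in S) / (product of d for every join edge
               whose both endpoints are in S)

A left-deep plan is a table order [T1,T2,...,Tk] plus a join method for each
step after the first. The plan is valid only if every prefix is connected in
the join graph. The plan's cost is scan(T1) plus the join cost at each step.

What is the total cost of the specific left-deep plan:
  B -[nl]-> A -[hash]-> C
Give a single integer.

step 1: scan B: cost=500, card=500
step 2: join A via nl
    card(P join A) = 500*500/(250) = 1000
    cost = 500 + 500*500 = 250500
step 3: join C via hash
    card(P join C) = 1000*300/(25) = 12000
    cost = 250500 + 2*300*9 + 1000 = 256900

256900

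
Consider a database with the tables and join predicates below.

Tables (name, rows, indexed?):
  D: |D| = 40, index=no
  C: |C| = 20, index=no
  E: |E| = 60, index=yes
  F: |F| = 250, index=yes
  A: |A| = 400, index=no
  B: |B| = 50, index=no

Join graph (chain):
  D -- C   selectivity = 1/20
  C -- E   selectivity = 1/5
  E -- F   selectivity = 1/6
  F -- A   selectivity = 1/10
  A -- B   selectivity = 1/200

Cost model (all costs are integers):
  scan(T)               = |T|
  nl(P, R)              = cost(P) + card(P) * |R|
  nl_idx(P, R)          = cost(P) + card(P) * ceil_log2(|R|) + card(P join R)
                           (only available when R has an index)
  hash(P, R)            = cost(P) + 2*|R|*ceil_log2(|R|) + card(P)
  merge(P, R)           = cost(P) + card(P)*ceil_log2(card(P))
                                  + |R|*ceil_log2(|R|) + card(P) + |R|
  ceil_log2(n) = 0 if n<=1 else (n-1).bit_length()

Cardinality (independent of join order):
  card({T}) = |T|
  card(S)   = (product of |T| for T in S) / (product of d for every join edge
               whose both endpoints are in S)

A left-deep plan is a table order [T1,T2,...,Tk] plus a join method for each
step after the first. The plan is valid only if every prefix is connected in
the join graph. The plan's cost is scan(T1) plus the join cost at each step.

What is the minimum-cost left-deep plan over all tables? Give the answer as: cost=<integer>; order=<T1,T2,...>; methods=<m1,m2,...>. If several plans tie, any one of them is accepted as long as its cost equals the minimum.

cost=133350; order=A,B,F,E,C,D; methods=hash,merge,hash,hash,hash

Selinger DP (subsets sized 1..n):
  {D}: scan cost=40, card=40
  {C}: scan cost=20, card=20
  {E}: scan cost=60, card=60
  {F}: scan cost=250, card=250
  {A}: scan cost=400, card=400
  {B}: scan cost=50, card=50
  {CD}: card=40; try (C,hash)→280, (D,merge)→420, (C,merge)→440, (D,hash)→520, (D,nl)→820, (C,nl)→840; best=280 via (C,hash)
  {CE}: card=240; try (C,hash)→320, (E,nl_idx)→380, (E,merge)→560, (C,merge)→600, (E,hash)→760, (E,nl)→1220 …(+1); best=320 via (C,hash)
  {EF}: card=2500; try (E,hash)→1220, (F,merge)→2730, (E,merge)→2920, (F,nl_idx)→3040, (F,hash)→4120, (E,nl_idx)→4250 …(+2); best=1220 via (E,hash)
  {AF}: card=10000; try (F,hash)→4800, (A,merge)→6500, (F,merge)→6650, (A,hash)→7700, (F,nl_idx)→13600, (A,nl)→100250 …(+1); best=4800 via (F,hash)
  {AB}: card=100; try (B,hash)→1400, (A,merge)→4400, (B,merge)→4750, (A,hash)→7300, (A,nl)→20050, (B,nl)→20400; best=1400 via (B,hash)
  {CDE}: card=480; try (E,merge)→980, (E,nl_idx)→1000, (E,hash)→1040, (D,hash)→1040, (E,nl)→2680, (D,merge)→2760 …(+1); best=980 via (E,merge)
  {CEF}: card=10000; try (C,hash)→3920, (F,hash)→4560, (F,merge)→4730, (F,nl_idx)→12240, (C,merge)→33840, (C,nl)→51220 …(+1); best=3920 via (C,hash)
  {AEF}: card=100000; try (A,hash)→10920, (E,hash)→15520, (A,merge)→37720, (E,merge)→155220, (E,nl_idx)→164800, (E,nl)→604800 …(+1); best=10920 via (A,hash)
  {ABF}: card=2500; try (F,merge)→4450, (F,nl_idx)→4700, (F,hash)→5500, (B,hash)→15400, (F,nl)→26400, (B,merge)→155150 …(+1); best=4450 via (F,merge)
  {CDEF}: card=20000; try (F,hash)→5460, (F,merge)→8030, (D,hash)→14400, (F,nl_idx)→24820, (F,nl)→120980, (D,merge)→154200 …(+1); best=5460 via (F,hash)
  {ACEF}: card=400000; try (A,hash)→21120, (C,hash)→111120, (A,merge)→157920, (C,merge)→1811040, (C,nl)→2010920, (A,nl)→4003920; best=21120 via (A,hash)
  {ABEF}: card=25000; try (E,hash)→7670, (E,merge)→37370, (E,nl_idx)→44450, (B,hash)→111520, (E,nl)→154450, (B,merge)→1811270 …(+1); best=7670 via (E,hash)
  {ACDEF}: card=800000; try (A,hash)→32660, (A,merge)→329460, (D,hash)→421600, (A,nl)→8005460, (D,merge)→8021400, (D,nl)→16021120; best=32660 via (A,hash)
  {ABCEF}: card=100000; try (C,hash)→32870, (C,merge)→407790, (B,hash)→421720, (C,nl)→507670, (B,merge)→8021470, (B,nl)→20021120; best=32870 via (C,hash)
  {ABCDEF}: card=200000; try (D,hash)→133350, (B,hash)→833260, (D,merge)→1833150, (D,nl)→4032870, (B,merge)→16833010, (B,nl)→40032660; best=133350 via (D,hash)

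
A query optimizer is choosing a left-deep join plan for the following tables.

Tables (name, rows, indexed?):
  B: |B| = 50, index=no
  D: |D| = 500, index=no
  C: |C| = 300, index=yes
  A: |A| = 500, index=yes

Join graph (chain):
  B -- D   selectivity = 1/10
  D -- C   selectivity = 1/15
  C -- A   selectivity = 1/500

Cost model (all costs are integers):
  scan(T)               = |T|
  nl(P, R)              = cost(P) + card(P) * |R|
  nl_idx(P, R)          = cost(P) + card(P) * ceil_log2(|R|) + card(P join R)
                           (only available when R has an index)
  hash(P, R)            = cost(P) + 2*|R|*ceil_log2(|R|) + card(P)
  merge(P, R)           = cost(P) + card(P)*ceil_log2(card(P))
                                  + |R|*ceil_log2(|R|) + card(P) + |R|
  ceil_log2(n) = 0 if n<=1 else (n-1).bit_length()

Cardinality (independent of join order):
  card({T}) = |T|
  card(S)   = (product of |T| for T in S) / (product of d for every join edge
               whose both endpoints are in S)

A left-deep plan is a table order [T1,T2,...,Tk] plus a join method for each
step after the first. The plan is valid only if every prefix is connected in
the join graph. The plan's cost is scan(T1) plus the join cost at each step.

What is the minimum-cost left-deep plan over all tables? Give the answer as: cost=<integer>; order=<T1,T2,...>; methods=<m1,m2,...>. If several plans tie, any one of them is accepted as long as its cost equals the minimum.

cost=21900; order=C,A,D,B; methods=nl_idx,merge,hash

Selinger DP (subsets sized 1..n):
  {B}: scan cost=50, card=50
  {D}: scan cost=500, card=500
  {C}: scan cost=300, card=300
  {A}: scan cost=500, card=500
  {BD}: card=2500; try (B,hash)→1600, (D,merge)→5400, (B,merge)→5850, (D,hash)→9100, (D,nl)→25050, (B,nl)→25500; best=1600 via (B,hash)
  {CD}: card=10000; try (C,hash)→6400, (D,merge)→8300, (C,merge)→8500, (D,hash)→9600, (C,nl_idx)→15000, (D,nl)→150300 …(+1); best=6400 via (C,hash)
  {AC}: card=300; try (A,nl_idx)→3300, (C,nl_idx)→5300, (C,hash)→6400, (A,merge)→8300, (C,merge)→8500, (A,hash)→9600 …(+2); best=3300 via (A,nl_idx)
  {BCD}: card=50000; try (C,hash)→9500, (B,hash)→17000, (C,merge)→37100, (C,nl_idx)→74100, (B,merge)→156750, (B,nl)→506400 …(+1); best=9500 via (C,hash)
  {ACD}: card=10000; try (D,merge)→11300, (D,hash)→12600, (A,hash)→25400, (A,nl_idx)→106400, (D,nl)→153300, (A,merge)→161400 …(+1); best=11300 via (D,merge)
  {ABCD}: card=50000; try (B,hash)→21900, (A,hash)→68500, (B,merge)→161650, (A,nl_idx)→509500, (B,nl)→511300, (A,merge)→864500 …(+1); best=21900 via (B,hash)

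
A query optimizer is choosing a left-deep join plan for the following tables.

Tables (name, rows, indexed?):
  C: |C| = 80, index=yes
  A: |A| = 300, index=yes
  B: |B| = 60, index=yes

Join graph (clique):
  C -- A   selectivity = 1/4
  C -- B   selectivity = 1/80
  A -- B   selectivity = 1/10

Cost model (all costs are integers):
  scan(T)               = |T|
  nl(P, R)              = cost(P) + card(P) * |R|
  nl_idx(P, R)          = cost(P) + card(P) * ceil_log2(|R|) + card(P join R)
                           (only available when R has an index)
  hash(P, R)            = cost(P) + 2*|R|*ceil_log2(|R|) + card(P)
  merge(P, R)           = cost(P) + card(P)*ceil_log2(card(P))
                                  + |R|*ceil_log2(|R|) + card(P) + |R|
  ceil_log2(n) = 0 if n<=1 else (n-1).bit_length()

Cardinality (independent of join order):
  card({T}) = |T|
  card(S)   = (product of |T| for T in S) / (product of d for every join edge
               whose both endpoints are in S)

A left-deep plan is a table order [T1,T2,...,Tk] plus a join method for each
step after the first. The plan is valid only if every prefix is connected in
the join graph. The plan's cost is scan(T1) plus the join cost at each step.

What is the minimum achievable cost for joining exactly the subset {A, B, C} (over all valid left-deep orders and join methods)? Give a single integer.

Selinger DP over subsets of {A,B,C}:
  {C}: scan cost=80, card=80
  {A}: scan cost=300, card=300
  {B}: scan cost=60, card=60
  {AC}: card=6000; try (C,hash)→1720, (A,merge)→3720, (C,merge)→3940, (A,hash)→5560, (A,nl_idx)→6800, (C,nl_idx)→8400 …(+2); best=1720 via (C,hash)
  {BC}: card=60; try (C,nl_idx)→540, (B,nl_idx)→620, (B,hash)→880, (C,merge)→1120, (B,merge)→1140, (C,hash)→1240 …(+2); best=540 via (C,nl_idx)
  {AB}: card=1800; try (B,hash)→1320, (A,nl_idx)→2400, (A,merge)→3480, (B,merge)→3720, (B,nl_idx)→3900, (A,hash)→5520 …(+2); best=1320 via (B,hash)
  {ABC}: card=450; try (A,nl_idx)→1530, (A,merge)→3960, (C,hash)→4240, (A,hash)→6000, (B,hash)→8440, (C,nl_idx)→14370 …(+6); best=1530 via (A,nl_idx)

1530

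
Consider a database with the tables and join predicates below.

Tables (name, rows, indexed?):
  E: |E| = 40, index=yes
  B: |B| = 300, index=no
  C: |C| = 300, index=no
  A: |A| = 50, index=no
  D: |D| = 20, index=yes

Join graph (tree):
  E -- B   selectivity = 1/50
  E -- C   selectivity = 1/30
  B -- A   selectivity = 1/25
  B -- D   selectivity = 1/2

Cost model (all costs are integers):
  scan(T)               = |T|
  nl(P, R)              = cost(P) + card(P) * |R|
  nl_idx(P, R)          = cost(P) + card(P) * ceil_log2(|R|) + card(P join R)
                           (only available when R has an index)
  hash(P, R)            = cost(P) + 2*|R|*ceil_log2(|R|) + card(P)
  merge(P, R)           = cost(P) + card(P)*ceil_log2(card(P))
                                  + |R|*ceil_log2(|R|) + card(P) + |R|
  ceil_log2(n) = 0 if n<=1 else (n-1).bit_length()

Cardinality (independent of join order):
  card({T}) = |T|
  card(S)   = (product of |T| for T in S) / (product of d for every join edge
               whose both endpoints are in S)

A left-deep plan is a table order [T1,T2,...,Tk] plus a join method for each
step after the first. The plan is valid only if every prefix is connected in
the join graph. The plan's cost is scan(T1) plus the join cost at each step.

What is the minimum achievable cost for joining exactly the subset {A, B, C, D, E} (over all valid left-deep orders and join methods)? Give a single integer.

12800

Selinger DP over subsets of {A,B,C,D,E}:
  {E}: scan cost=40, card=40
  {B}: scan cost=300, card=300
  {C}: scan cost=300, card=300
  {A}: scan cost=50, card=50
  {D}: scan cost=20, card=20
  {BE}: card=240; try (E,hash)→1080, (E,nl_idx)→2340, (B,merge)→3320, (E,merge)→3580, (B,hash)→5480, (B,nl)→12040 …(+1); best=1080 via (E,hash)
  {CE}: card=400; try (E,hash)→1080, (E,nl_idx)→2500, (C,merge)→3320, (E,merge)→3580, (C,hash)→5480, (C,nl)→12040 …(+1); best=1080 via (E,hash)
  {AB}: card=600; try (A,hash)→1200, (B,merge)→3400, (A,merge)→3650, (B,hash)→5500, (B,nl)→15050, (A,nl)→15300; best=1200 via (A,hash)
  {BD}: card=3000; try (D,hash)→800, (B,merge)→3140, (D,merge)→3420, (D,nl_idx)→4800, (B,hash)→5440, (B,nl)→6020 …(+1); best=800 via (D,hash)
  {BCE}: card=2400; try (C,merge)→6240, (C,hash)→6720, (B,hash)→6880, (B,merge)→8080, (C,nl)→73080, (B,nl)→121080; best=6240 via (C,merge)
  {ABE}: card=480; try (A,hash)→1920, (E,hash)→2280, (A,merge)→3590, (E,nl_idx)→5280, (E,merge)→8080, (A,nl)→13080 …(+1); best=1920 via (A,hash)
  {BDE}: card=2400; try (D,hash)→1520, (D,merge)→3360, (E,hash)→4280, (D,nl_idx)→4680, (D,nl)→5880, (E,nl_idx)→21200 …(+2); best=1520 via (D,hash)
  {ABD}: card=6000; try (D,hash)→2000, (A,hash)→4400, (D,merge)→7920, (D,nl_idx)→10200, (D,nl)→13200, (A,merge)→40150 …(+1); best=2000 via (D,hash)
  {ABCE}: card=4800; try (C,hash)→7800, (A,hash)→9240, (C,merge)→9720, (A,merge)→37790, (A,nl)→126240, (C,nl)→145920; best=7800 via (C,hash)
  {BCDE}: card=24000; try (D,hash)→8840, (C,hash)→9320, (C,merge)→35720, (D,merge)→37560, (D,nl_idx)→42240, (D,nl)→54240 …(+1); best=8840 via (D,hash)
  {ABDE}: card=4800; try (D,hash)→2600, (A,hash)→4520, (D,merge)→6840, (E,hash)→8480, (D,nl_idx)→9120, (D,nl)→11520 …(+5); best=2600 via (D,hash)
  {ABCDE}: card=48000; try (D,hash)→12800, (C,hash)→12800, (A,hash)→33440, (C,merge)→72800, (D,merge)→75120, (D,nl_idx)→79800 …(+4); best=12800 via (D,hash)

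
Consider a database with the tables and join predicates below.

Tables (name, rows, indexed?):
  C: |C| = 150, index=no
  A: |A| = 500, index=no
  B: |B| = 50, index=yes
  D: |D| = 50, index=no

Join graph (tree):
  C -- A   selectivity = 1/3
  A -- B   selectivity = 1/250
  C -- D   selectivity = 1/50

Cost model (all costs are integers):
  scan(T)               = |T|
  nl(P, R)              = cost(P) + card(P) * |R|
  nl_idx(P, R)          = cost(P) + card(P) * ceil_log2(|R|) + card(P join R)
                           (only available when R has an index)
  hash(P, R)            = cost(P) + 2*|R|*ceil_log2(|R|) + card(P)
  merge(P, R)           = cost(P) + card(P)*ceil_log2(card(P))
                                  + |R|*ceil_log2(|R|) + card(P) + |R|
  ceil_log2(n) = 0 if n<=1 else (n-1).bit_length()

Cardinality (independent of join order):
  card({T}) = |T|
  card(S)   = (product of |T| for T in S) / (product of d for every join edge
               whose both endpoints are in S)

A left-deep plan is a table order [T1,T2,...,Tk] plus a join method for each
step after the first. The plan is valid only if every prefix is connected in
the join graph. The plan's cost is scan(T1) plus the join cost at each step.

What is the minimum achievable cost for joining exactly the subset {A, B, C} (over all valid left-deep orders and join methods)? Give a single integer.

3750

Selinger DP over subsets of {A,B,C}:
  {C}: scan cost=150, card=150
  {A}: scan cost=500, card=500
  {B}: scan cost=50, card=50
  {AC}: card=25000; try (C,hash)→3400, (A,merge)→6500, (C,merge)→6850, (A,hash)→9300, (A,nl)→75150, (C,nl)→75500; best=3400 via (C,hash)
  {AB}: card=100; try (B,hash)→1600, (B,nl_idx)→3600, (A,merge)→5400, (B,merge)→5850, (A,hash)→9100, (A,nl)→25050 …(+1); best=1600 via (B,hash)
  {ABC}: card=5000; try (C,merge)→3750, (C,hash)→4100, (C,nl)→16600, (B,hash)→29000, (B,nl_idx)→158400, (B,merge)→403750 …(+1); best=3750 via (C,merge)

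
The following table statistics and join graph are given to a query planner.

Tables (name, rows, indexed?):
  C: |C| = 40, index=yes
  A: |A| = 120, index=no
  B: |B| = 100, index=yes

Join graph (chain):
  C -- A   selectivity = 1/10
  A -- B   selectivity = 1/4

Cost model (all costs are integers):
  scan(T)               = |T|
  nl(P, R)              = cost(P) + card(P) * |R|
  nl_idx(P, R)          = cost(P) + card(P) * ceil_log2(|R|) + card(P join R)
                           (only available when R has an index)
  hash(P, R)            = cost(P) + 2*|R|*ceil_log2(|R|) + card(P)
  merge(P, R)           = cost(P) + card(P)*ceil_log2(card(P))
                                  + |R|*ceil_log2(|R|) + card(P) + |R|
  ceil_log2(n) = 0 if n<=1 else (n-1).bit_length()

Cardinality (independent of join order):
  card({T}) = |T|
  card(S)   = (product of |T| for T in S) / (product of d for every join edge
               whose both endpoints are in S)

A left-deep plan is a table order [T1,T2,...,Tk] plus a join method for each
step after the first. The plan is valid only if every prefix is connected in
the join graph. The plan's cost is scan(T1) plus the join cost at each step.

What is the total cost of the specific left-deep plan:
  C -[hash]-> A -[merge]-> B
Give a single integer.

step 1: scan C: cost=40, card=40
step 2: join A via hash
    card(P join A) = 40*120/(10) = 480
    cost = 40 + 2*120*7 + 40 = 1760
step 3: join B via merge
    card(P join B) = 480*100/(4) = 12000
    cost = 1760 + 480*9 + 100*7 + 480 + 100 = 7360

7360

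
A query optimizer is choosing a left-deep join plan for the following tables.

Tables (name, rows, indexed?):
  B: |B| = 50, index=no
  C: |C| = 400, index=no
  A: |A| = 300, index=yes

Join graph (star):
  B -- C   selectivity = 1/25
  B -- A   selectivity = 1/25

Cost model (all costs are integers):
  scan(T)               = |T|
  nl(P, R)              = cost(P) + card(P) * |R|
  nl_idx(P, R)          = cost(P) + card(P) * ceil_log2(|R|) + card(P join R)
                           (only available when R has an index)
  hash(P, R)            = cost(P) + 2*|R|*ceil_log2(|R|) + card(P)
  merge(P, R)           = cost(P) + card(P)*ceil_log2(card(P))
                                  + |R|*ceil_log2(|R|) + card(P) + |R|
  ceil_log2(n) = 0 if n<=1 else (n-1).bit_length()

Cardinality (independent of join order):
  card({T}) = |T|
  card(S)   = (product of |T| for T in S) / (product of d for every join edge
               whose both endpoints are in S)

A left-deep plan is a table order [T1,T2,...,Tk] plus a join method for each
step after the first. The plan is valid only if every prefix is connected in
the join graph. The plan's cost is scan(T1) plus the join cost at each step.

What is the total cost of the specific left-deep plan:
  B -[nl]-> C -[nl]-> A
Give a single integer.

260050

step 1: scan B: cost=50, card=50
step 2: join C via nl
    card(P join C) = 50*400/(25) = 800
    cost = 50 + 50*400 = 20050
step 3: join A via nl
    card(P join A) = 800*300/(25) = 9600
    cost = 20050 + 800*300 = 260050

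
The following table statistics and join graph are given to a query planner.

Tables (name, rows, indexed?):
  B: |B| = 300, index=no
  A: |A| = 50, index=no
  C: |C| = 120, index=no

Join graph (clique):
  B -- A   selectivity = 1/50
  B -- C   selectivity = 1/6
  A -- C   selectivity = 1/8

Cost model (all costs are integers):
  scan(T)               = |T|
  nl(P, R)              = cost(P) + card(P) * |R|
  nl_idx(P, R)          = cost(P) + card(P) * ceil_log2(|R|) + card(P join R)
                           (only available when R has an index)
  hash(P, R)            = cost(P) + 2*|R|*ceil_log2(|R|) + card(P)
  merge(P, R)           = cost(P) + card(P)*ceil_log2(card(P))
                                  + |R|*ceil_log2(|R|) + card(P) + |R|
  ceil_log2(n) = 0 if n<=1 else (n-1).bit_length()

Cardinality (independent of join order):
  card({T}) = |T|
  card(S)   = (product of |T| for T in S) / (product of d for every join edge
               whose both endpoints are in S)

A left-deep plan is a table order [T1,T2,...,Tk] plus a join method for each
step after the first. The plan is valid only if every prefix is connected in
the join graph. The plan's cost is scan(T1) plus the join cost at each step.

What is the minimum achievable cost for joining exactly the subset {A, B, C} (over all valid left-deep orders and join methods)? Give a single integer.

3180

Selinger DP over subsets of {A,B,C}:
  {B}: scan cost=300, card=300
  {A}: scan cost=50, card=50
  {C}: scan cost=120, card=120
  {AB}: card=300; try (A,hash)→1200, (B,merge)→3400, (A,merge)→3650, (B,hash)→5500, (B,nl)→15050, (A,nl)→15300; best=1200 via (A,hash)
  {BC}: card=6000; try (C,hash)→2280, (B,merge)→4080, (C,merge)→4260, (B,hash)→5640, (B,nl)→36120, (C,nl)→36300; best=2280 via (C,hash)
  {AC}: card=750; try (A,hash)→840, (C,merge)→1360, (A,merge)→1430, (C,hash)→1780, (C,nl)→6050, (A,nl)→6120; best=840 via (A,hash)
  {ABC}: card=750; try (C,hash)→3180, (C,merge)→5160, (B,hash)→6990, (A,hash)→8880, (B,merge)→12090, (C,nl)→37200 …(+3); best=3180 via (C,hash)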